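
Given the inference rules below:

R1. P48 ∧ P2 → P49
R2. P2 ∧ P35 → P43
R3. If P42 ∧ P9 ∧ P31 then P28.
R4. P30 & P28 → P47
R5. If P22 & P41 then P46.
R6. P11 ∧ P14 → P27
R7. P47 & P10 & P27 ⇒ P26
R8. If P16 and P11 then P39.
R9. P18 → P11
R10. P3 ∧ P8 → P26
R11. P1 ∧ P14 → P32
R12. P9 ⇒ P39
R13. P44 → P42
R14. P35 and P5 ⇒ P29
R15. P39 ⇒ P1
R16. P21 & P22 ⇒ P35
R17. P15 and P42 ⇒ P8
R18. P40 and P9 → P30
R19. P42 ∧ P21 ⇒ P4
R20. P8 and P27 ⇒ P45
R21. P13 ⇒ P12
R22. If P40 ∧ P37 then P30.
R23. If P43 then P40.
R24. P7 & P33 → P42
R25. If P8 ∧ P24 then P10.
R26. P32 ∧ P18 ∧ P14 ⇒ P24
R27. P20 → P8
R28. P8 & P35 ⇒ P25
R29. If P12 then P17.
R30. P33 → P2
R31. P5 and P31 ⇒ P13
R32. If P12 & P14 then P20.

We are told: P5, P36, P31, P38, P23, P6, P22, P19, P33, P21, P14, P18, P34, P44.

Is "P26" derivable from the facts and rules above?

No

Forward chaining from the given facts derives: P11, P42, P35, P4, P2, P13, P43, P27, P29, P12, P40, P17, P20, P8, P25, P45.
Rules concluding P26: R7 needs P47; R10 needs P3 — none of these are established.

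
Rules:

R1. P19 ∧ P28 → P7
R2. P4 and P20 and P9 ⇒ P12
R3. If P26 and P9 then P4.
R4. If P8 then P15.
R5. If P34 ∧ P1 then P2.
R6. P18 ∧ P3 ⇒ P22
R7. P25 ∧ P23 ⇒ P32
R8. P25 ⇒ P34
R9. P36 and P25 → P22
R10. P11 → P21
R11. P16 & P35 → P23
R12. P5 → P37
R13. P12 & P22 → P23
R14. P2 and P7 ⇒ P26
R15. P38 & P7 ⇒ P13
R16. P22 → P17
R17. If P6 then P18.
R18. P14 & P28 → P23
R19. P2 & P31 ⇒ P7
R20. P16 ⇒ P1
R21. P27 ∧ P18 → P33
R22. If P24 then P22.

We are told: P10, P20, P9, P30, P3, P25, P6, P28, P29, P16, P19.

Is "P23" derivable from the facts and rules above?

Yes

P7  (by R1: P19, P28)
P34  (by R8: P25)
P18  (by R17: P6)
P1  (by R20: P16)
P2  (by R5: P34, P1)
P22  (by R6: P18, P3)
P26  (by R14: P2, P7)
P4  (by R3: P26, P9)
P12  (by R2: P4, P20, P9)
P23  (by R13: P12, P22)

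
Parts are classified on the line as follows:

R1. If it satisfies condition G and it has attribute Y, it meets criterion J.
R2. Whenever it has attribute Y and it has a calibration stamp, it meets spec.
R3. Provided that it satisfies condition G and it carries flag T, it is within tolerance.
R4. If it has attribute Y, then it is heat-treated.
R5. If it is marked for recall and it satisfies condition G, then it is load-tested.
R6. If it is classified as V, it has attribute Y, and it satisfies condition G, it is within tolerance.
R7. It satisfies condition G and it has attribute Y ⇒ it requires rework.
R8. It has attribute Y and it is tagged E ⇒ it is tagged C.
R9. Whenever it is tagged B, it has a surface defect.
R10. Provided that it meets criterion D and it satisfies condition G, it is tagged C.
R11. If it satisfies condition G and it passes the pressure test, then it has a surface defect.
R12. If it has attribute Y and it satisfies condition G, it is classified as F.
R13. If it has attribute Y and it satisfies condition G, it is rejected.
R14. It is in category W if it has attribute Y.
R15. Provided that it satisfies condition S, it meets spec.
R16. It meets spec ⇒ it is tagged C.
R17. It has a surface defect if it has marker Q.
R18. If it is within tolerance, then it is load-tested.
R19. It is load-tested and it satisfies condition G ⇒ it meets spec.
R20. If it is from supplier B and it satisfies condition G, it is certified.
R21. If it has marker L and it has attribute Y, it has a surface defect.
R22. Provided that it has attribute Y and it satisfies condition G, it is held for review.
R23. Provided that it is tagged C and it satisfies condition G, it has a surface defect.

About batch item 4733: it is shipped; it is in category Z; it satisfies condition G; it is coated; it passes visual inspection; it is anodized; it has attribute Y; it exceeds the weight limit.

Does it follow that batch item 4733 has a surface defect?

Forward chaining from the given facts derives: meets criterion J, is heat-treated, requires rework, is classified as F, is rejected, is in category W, is held for review.
Rules concluding "it has a surface defect": R9 needs "it is tagged B"; R11 needs "it passes the pressure test"; R17 needs "it has marker Q"; R21 needs "it has marker L"; R23 needs "it is tagged C" — none of these are established.

No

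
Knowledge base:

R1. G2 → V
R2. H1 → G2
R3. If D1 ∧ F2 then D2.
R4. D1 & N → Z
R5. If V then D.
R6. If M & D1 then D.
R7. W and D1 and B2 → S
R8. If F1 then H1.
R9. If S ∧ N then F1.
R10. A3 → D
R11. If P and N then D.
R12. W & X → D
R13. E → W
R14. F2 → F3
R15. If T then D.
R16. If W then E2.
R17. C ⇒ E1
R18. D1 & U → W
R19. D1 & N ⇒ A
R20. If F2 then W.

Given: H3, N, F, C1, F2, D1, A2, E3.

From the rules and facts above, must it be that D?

Forward chaining from the given facts derives: D2, Z, F3, A, W, E2.
Rules concluding D: R5 needs V; R6 needs M; R10 needs A3; R11 needs P; R12 needs X; R15 needs T — none of these are established.

No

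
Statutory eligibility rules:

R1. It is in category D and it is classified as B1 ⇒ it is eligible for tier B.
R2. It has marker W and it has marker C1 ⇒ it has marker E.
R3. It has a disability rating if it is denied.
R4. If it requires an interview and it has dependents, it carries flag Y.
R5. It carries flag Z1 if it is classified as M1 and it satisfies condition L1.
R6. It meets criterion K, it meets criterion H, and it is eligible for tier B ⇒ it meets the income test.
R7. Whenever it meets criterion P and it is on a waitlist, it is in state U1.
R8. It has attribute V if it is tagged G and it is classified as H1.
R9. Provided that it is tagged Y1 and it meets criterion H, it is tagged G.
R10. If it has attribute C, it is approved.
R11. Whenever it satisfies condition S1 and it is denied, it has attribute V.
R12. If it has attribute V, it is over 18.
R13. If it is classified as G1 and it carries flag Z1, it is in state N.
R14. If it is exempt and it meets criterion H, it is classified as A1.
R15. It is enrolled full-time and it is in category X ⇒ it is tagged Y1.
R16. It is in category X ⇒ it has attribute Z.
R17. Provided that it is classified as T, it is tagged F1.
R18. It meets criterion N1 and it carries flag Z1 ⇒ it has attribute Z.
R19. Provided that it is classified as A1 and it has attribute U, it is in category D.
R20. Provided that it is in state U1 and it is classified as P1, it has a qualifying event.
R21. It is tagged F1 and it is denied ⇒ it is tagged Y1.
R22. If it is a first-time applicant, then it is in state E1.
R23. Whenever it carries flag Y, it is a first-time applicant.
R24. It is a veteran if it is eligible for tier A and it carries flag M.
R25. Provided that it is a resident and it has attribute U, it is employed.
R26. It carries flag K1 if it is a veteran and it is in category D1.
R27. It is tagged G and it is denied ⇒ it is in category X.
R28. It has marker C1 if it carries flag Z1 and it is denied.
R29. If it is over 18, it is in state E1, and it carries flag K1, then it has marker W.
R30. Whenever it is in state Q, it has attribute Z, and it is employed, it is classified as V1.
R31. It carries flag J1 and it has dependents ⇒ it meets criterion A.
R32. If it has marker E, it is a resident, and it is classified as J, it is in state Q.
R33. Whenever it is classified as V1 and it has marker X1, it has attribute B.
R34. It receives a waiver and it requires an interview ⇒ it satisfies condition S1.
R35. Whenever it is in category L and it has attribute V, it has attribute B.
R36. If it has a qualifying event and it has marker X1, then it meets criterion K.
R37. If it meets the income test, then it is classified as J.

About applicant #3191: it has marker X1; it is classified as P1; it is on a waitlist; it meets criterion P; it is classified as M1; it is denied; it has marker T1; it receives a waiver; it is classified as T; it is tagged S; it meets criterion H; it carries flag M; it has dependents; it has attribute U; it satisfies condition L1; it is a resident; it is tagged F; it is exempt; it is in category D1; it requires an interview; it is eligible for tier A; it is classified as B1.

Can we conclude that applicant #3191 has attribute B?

Yes

By R4 (it requires an interview, it has dependents): it carries flag Y.
By R5 (it is classified as M1, it satisfies condition L1): it carries flag Z1.
By R7 (it meets criterion P, it is on a waitlist): it is in state U1.
By R14 (it is exempt, it meets criterion H): it is classified as A1.
By R17 (it is classified as T): it is tagged F1.
By R19 (it is classified as A1, it has attribute U): it is in category D.
By R20 (it is in state U1, it is classified as P1): it has a qualifying event.
By R21 (it is tagged F1, it is denied): it is tagged Y1.
By R23 (it carries flag Y): it is a first-time applicant.
By R24 (it is eligible for tier A, it carries flag M): it is a veteran.
By R25 (it is a resident, it has attribute U): it is employed.
By R26 (it is a veteran, it is in category D1): it carries flag K1.
By R28 (it carries flag Z1, it is denied): it has marker C1.
By R34 (it receives a waiver, it requires an interview): it satisfies condition S1.
By R36 (it has a qualifying event, it has marker X1): it meets criterion K.
By R1 (it is in category D, it is classified as B1): it is eligible for tier B.
By R6 (it meets criterion K, it meets criterion H, it is eligible for tier B): it meets the income test.
By R9 (it is tagged Y1, it meets criterion H): it is tagged G.
By R11 (it satisfies condition S1, it is denied): it has attribute V.
By R12 (it has attribute V): it is over 18.
By R22 (it is a first-time applicant): it is in state E1.
By R27 (it is tagged G, it is denied): it is in category X.
By R29 (it is over 18, it is in state E1, it carries flag K1): it has marker W.
By R37 (it meets the income test): it is classified as J.
By R2 (it has marker W, it has marker C1): it has marker E.
By R16 (it is in category X): it has attribute Z.
By R32 (it has marker E, it is a resident, it is classified as J): it is in state Q.
By R30 (it is in state Q, it has attribute Z, it is employed): it is classified as V1.
By R33 (it is classified as V1, it has marker X1): it has attribute B.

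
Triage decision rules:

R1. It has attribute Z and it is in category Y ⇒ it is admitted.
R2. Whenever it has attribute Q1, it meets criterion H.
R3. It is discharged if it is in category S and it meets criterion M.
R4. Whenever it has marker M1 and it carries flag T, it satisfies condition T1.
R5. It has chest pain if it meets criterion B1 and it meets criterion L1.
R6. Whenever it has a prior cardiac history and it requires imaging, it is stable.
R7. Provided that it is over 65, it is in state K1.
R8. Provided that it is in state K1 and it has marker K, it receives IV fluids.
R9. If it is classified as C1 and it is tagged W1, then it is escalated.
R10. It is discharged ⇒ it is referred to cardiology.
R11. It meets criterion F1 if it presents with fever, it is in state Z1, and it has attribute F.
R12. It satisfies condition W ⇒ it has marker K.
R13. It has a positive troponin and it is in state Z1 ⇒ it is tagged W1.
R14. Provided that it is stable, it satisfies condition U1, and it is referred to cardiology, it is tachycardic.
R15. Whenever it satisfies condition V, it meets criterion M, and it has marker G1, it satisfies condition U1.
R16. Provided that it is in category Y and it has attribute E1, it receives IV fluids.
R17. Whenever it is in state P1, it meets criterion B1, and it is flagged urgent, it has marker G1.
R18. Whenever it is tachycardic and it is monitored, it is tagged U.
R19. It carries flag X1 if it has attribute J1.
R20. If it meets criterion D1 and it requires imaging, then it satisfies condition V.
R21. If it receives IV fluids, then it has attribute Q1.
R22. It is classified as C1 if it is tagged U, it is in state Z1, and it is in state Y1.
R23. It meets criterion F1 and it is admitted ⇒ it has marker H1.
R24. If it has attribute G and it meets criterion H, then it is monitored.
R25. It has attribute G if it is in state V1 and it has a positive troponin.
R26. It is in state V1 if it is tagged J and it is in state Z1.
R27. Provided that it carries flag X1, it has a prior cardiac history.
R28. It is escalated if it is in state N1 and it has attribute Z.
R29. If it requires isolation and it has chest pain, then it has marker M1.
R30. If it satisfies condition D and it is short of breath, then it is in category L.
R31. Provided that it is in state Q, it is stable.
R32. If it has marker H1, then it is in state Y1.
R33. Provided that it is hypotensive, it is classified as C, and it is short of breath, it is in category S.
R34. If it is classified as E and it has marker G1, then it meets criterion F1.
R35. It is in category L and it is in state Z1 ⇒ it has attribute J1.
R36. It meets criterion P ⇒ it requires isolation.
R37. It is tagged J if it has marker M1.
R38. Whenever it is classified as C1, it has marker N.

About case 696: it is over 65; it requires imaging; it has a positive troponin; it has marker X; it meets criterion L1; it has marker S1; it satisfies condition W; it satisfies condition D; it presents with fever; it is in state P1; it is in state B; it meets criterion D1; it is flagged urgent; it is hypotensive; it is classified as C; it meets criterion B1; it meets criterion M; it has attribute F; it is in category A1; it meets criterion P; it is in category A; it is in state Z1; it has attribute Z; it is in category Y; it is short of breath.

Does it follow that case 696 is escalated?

Yes

By R1 (it has attribute Z, it is in category Y): it is admitted.
By R5 (it meets criterion B1, it meets criterion L1): it has chest pain.
By R7 (it is over 65): it is in state K1.
By R11 (it presents with fever, it is in state Z1, it has attribute F): it meets criterion F1.
By R12 (it satisfies condition W): it has marker K.
By R13 (it has a positive troponin, it is in state Z1): it is tagged W1.
By R17 (it is in state P1, it meets criterion B1, it is flagged urgent): it has marker G1.
By R20 (it meets criterion D1, it requires imaging): it satisfies condition V.
By R23 (it meets criterion F1, it is admitted): it has marker H1.
By R30 (it satisfies condition D, it is short of breath): it is in category L.
By R32 (it has marker H1): it is in state Y1.
By R33 (it is hypotensive, it is classified as C, it is short of breath): it is in category S.
By R35 (it is in category L, it is in state Z1): it has attribute J1.
By R36 (it meets criterion P): it requires isolation.
By R3 (it is in category S, it meets criterion M): it is discharged.
By R8 (it is in state K1, it has marker K): it receives IV fluids.
By R10 (it is discharged): it is referred to cardiology.
By R15 (it satisfies condition V, it meets criterion M, it has marker G1): it satisfies condition U1.
By R19 (it has attribute J1): it carries flag X1.
By R21 (it receives IV fluids): it has attribute Q1.
By R27 (it carries flag X1): it has a prior cardiac history.
By R29 (it requires isolation, it has chest pain): it has marker M1.
By R37 (it has marker M1): it is tagged J.
By R2 (it has attribute Q1): it meets criterion H.
By R6 (it has a prior cardiac history, it requires imaging): it is stable.
By R14 (it is stable, it satisfies condition U1, it is referred to cardiology): it is tachycardic.
By R26 (it is tagged J, it is in state Z1): it is in state V1.
By R25 (it is in state V1, it has a positive troponin): it has attribute G.
By R24 (it has attribute G, it meets criterion H): it is monitored.
By R18 (it is tachycardic, it is monitored): it is tagged U.
By R22 (it is tagged U, it is in state Z1, it is in state Y1): it is classified as C1.
By R9 (it is classified as C1, it is tagged W1): it is escalated.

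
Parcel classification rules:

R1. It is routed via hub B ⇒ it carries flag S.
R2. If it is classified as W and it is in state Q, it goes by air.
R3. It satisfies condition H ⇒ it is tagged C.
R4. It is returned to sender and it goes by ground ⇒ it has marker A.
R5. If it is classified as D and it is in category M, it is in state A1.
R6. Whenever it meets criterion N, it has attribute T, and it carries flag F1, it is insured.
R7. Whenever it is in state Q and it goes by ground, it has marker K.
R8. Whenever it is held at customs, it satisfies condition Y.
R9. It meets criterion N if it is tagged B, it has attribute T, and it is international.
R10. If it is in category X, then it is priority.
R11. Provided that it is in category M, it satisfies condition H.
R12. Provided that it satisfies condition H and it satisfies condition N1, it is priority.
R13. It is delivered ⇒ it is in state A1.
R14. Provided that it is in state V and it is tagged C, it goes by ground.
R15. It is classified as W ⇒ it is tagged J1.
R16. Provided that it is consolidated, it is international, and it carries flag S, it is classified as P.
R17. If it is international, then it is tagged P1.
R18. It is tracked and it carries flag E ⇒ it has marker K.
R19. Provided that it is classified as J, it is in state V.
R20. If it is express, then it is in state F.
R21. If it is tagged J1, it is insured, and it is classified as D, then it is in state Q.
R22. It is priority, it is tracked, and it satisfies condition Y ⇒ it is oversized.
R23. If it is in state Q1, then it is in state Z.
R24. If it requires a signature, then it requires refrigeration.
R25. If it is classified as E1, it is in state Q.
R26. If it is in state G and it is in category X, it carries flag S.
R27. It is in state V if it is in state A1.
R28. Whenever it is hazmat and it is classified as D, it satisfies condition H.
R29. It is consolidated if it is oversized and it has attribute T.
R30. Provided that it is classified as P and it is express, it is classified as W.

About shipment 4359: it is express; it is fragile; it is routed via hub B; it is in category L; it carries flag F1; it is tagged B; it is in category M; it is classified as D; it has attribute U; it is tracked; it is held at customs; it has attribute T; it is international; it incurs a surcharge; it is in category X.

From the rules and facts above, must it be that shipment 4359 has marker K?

By R1 (it is routed via hub B): it carries flag S.
By R5 (it is classified as D, it is in category M): it is in state A1.
By R8 (it is held at customs): it satisfies condition Y.
By R9 (it is tagged B, it has attribute T, it is international): it meets criterion N.
By R10 (it is in category X): it is priority.
By R11 (it is in category M): it satisfies condition H.
By R22 (it is priority, it is tracked, it satisfies condition Y): it is oversized.
By R27 (it is in state A1): it is in state V.
By R29 (it is oversized, it has attribute T): it is consolidated.
By R3 (it satisfies condition H): it is tagged C.
By R6 (it meets criterion N, it has attribute T, it carries flag F1): it is insured.
By R14 (it is in state V, it is tagged C): it goes by ground.
By R16 (it is consolidated, it is international, it carries flag S): it is classified as P.
By R30 (it is classified as P, it is express): it is classified as W.
By R15 (it is classified as W): it is tagged J1.
By R21 (it is tagged J1, it is insured, it is classified as D): it is in state Q.
By R7 (it is in state Q, it goes by ground): it has marker K.

Yes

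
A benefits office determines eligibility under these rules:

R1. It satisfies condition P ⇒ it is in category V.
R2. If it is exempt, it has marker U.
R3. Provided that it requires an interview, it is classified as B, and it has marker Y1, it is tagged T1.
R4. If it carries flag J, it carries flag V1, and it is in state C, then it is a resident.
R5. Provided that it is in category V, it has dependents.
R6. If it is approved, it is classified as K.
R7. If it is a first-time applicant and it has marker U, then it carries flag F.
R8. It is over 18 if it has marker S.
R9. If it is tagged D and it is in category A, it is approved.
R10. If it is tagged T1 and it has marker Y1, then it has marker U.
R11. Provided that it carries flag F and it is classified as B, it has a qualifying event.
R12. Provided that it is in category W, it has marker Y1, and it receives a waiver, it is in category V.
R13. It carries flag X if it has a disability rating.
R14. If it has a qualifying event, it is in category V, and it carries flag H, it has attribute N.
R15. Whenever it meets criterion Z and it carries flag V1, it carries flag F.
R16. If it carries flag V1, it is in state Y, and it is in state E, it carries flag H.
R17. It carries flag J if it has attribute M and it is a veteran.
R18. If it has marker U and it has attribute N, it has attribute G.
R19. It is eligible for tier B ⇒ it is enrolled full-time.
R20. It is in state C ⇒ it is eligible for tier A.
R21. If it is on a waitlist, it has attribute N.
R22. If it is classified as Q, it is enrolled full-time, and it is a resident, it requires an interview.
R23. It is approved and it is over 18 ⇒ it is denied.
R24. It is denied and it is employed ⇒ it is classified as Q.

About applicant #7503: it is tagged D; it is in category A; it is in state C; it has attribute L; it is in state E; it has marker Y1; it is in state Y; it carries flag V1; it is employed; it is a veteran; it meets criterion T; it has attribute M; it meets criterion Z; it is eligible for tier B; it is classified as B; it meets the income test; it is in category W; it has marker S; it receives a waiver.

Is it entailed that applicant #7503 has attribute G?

Yes

By R8 (it has marker S): it is over 18.
By R9 (it is tagged D, it is in category A): it is approved.
By R12 (it is in category W, it has marker Y1, it receives a waiver): it is in category V.
By R15 (it meets criterion Z, it carries flag V1): it carries flag F.
By R16 (it carries flag V1, it is in state Y, it is in state E): it carries flag H.
By R17 (it has attribute M, it is a veteran): it carries flag J.
By R19 (it is eligible for tier B): it is enrolled full-time.
By R23 (it is approved, it is over 18): it is denied.
By R24 (it is denied, it is employed): it is classified as Q.
By R4 (it carries flag J, it carries flag V1, it is in state C): it is a resident.
By R11 (it carries flag F, it is classified as B): it has a qualifying event.
By R14 (it has a qualifying event, it is in category V, it carries flag H): it has attribute N.
By R22 (it is classified as Q, it is enrolled full-time, it is a resident): it requires an interview.
By R3 (it requires an interview, it is classified as B, it has marker Y1): it is tagged T1.
By R10 (it is tagged T1, it has marker Y1): it has marker U.
By R18 (it has marker U, it has attribute N): it has attribute G.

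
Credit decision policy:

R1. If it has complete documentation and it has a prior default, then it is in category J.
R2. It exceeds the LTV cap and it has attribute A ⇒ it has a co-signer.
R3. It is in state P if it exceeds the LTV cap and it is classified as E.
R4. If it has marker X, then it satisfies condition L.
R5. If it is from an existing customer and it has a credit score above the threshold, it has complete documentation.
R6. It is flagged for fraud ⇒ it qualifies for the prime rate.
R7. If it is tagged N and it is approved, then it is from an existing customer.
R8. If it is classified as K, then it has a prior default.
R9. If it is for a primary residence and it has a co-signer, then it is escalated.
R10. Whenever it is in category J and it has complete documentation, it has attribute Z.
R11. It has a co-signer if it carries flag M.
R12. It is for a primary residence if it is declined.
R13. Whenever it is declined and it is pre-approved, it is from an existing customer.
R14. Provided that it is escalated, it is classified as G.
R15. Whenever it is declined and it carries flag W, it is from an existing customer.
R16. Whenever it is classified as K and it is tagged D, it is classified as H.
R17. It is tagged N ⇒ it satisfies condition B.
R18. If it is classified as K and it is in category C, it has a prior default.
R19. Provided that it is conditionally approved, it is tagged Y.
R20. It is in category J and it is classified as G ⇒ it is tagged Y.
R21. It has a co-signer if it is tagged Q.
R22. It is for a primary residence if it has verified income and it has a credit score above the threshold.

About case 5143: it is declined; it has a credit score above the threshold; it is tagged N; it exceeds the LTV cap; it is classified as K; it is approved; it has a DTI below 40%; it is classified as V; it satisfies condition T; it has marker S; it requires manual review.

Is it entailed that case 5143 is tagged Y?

No

Forward chaining from the given facts derives: is from an existing customer, has a prior default, is for a primary residence, satisfies condition B, has complete documentation, is in category J, has attribute Z.
Rules concluding "it is tagged Y": R19 needs "it is conditionally approved"; R20 needs "it is classified as G" — none of these are established.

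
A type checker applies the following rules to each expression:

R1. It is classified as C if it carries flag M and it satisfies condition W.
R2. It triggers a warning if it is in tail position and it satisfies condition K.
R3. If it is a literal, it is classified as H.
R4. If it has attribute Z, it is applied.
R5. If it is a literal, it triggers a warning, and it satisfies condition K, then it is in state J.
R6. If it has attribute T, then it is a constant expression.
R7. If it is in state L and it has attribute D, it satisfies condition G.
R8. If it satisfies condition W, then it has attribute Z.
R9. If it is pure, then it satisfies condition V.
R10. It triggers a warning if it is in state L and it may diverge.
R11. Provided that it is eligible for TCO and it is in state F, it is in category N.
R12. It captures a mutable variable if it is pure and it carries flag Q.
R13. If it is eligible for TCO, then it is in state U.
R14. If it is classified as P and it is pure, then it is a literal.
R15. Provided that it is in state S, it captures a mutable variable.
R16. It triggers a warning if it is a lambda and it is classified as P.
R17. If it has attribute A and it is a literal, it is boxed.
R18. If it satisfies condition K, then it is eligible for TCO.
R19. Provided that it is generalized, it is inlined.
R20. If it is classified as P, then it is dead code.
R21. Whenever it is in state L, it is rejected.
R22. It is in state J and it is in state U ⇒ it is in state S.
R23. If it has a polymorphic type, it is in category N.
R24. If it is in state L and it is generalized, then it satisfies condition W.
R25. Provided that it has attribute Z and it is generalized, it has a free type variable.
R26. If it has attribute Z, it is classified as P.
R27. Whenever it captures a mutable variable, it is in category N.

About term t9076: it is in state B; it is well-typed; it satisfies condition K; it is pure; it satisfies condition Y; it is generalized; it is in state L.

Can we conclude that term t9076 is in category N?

Forward chaining from the given facts derives: satisfies condition V, is eligible for TCO, is inlined, is rejected, satisfies condition W, has attribute Z, is in state U, has a free type variable, is classified as P, is applied, is a literal, is dead code, is classified as H.
Rules concluding "it is in category N": R11 needs "it is in state F"; R23 needs "it has a polymorphic type"; R27 needs "it captures a mutable variable" — none of these are established.

No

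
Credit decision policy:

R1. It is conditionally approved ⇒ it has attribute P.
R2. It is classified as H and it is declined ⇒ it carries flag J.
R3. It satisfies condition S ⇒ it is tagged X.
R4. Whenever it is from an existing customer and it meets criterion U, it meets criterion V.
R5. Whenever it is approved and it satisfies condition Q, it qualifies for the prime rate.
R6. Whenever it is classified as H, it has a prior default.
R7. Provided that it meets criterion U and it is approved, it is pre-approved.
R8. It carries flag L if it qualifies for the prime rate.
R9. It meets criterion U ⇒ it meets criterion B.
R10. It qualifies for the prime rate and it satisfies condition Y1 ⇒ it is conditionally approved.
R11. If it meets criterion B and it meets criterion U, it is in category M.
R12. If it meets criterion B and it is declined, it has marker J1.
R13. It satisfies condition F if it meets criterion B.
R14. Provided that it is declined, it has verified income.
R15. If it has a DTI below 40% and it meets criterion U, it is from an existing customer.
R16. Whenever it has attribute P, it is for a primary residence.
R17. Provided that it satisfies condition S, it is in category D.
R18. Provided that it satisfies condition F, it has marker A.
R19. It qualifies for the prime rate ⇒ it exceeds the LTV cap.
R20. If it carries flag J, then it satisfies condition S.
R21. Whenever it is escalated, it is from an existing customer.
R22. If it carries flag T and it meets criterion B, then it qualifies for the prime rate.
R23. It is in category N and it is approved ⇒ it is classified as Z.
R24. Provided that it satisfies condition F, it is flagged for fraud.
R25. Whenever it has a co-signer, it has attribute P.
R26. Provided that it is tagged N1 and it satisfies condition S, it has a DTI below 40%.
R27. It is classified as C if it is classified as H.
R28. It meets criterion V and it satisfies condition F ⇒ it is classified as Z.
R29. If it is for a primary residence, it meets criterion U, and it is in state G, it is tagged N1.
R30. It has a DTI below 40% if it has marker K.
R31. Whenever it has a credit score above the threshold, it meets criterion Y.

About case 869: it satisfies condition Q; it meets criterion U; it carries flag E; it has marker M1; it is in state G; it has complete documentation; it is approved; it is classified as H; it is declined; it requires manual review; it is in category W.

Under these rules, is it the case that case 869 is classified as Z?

Forward chaining from the given facts derives: carries flag J, qualifies for the prime rate, has a prior default, is pre-approved, carries flag L, meets criterion B, is in category M, has marker J1, satisfies condition F, has verified income, has marker A, exceeds the LTV cap, satisfies condition S, is flagged for fraud, is classified as C, is tagged X, is in category D.
Rules concluding "it is classified as Z": R23 needs "it is in category N"; R28 needs "it meets criterion V" — none of these are established.

No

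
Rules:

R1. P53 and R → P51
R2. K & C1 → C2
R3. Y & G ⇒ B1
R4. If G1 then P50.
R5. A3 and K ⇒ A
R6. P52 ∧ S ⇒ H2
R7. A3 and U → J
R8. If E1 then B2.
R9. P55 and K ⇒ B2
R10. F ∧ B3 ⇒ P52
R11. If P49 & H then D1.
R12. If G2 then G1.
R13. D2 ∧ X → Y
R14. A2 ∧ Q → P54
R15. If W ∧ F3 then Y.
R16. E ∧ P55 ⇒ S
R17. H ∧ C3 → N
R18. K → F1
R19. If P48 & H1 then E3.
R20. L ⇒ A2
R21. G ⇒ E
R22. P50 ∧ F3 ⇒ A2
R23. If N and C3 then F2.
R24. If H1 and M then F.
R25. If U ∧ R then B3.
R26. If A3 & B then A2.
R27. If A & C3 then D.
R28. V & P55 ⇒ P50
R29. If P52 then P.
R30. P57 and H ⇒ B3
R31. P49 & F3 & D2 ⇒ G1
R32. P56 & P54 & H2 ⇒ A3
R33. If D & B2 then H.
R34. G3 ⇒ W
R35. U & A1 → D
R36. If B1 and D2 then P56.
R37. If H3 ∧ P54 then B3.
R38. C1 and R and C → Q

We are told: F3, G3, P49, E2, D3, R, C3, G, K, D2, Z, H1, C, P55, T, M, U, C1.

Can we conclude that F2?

Yes

B2  (by R9: P55, K)
E  (by R21: G)
F  (by R24: H1, M)
B3  (by R25: U, R)
G1  (by R31: P49, F3, D2)
W  (by R34: G3)
Q  (by R38: C1, R, C)
P50  (by R4: G1)
P52  (by R10: F, B3)
Y  (by R15: W, F3)
S  (by R16: E, P55)
A2  (by R22: P50, F3)
B1  (by R3: Y, G)
H2  (by R6: P52, S)
P54  (by R14: A2, Q)
P56  (by R36: B1, D2)
A3  (by R32: P56, P54, H2)
A  (by R5: A3, K)
D  (by R27: A, C3)
H  (by R33: D, B2)
N  (by R17: H, C3)
F2  (by R23: N, C3)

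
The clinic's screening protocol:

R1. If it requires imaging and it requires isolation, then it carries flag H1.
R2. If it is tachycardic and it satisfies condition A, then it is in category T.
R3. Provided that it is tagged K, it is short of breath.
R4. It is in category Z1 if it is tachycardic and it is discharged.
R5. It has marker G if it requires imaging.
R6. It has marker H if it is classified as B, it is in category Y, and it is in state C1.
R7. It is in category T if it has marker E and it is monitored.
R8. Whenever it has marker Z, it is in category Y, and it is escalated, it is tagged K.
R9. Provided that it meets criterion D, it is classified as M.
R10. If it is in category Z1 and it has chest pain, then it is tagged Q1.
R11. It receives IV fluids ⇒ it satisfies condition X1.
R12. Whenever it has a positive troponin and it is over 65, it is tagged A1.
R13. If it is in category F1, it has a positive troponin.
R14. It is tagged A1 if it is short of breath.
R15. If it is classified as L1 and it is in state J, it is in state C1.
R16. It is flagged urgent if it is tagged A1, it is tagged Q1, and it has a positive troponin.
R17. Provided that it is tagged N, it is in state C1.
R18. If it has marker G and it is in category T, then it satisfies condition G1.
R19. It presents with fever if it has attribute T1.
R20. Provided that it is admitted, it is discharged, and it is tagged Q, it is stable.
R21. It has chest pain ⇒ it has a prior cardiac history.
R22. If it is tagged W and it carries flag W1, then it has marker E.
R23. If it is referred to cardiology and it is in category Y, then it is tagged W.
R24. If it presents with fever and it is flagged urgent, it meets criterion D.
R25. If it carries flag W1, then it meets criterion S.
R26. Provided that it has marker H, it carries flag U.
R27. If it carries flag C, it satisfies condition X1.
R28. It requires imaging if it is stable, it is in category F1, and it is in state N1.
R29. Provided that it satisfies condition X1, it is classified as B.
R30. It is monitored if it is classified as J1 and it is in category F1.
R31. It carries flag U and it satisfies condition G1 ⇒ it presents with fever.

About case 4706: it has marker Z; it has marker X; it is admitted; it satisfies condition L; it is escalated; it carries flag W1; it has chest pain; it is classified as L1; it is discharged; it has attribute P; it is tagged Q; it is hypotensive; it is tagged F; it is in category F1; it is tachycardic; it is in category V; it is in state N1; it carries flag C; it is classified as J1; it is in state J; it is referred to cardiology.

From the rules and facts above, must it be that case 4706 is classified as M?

Forward chaining from the given facts derives: is in category Z1, is tagged Q1, has a positive troponin, is in state C1, is stable, has a prior cardiac history, meets criterion S, satisfies condition X1, requires imaging, is classified as B, is monitored, has marker G.
The only rule concluding "it is classified as M" is R9, which needs "it meets criterion D"; that is never established.

No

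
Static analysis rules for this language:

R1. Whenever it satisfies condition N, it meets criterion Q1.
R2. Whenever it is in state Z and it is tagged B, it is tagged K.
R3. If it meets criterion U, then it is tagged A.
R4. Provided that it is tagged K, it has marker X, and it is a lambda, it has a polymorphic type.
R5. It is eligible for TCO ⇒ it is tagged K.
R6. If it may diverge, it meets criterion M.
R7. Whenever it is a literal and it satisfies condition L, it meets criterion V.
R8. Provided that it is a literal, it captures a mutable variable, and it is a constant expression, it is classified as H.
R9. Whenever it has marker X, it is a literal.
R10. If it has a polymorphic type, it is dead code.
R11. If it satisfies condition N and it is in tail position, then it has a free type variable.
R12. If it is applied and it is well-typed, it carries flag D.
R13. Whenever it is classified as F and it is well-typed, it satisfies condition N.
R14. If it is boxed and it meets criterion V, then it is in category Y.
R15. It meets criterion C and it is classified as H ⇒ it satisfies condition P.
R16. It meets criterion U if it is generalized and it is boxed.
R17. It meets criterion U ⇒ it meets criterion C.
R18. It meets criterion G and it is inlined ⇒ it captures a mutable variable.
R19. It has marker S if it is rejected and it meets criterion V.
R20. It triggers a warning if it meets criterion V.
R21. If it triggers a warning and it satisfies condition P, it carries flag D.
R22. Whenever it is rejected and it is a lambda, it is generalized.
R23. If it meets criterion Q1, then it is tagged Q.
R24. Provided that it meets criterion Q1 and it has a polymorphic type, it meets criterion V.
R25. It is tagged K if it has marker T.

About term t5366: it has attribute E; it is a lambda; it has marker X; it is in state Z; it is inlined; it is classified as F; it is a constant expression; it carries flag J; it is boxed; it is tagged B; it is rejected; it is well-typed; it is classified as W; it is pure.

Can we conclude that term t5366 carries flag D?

No

Forward chaining from the given facts derives: is tagged K, has a polymorphic type, is a literal, is dead code, satisfies condition N, is generalized, meets criterion Q1, meets criterion U, meets criterion C, is tagged Q, meets criterion V, is tagged A, is in category Y, has marker S, triggers a warning.
Rules concluding "it carries flag D": R12 needs "it is applied"; R21 needs "it satisfies condition P" — none of these are established.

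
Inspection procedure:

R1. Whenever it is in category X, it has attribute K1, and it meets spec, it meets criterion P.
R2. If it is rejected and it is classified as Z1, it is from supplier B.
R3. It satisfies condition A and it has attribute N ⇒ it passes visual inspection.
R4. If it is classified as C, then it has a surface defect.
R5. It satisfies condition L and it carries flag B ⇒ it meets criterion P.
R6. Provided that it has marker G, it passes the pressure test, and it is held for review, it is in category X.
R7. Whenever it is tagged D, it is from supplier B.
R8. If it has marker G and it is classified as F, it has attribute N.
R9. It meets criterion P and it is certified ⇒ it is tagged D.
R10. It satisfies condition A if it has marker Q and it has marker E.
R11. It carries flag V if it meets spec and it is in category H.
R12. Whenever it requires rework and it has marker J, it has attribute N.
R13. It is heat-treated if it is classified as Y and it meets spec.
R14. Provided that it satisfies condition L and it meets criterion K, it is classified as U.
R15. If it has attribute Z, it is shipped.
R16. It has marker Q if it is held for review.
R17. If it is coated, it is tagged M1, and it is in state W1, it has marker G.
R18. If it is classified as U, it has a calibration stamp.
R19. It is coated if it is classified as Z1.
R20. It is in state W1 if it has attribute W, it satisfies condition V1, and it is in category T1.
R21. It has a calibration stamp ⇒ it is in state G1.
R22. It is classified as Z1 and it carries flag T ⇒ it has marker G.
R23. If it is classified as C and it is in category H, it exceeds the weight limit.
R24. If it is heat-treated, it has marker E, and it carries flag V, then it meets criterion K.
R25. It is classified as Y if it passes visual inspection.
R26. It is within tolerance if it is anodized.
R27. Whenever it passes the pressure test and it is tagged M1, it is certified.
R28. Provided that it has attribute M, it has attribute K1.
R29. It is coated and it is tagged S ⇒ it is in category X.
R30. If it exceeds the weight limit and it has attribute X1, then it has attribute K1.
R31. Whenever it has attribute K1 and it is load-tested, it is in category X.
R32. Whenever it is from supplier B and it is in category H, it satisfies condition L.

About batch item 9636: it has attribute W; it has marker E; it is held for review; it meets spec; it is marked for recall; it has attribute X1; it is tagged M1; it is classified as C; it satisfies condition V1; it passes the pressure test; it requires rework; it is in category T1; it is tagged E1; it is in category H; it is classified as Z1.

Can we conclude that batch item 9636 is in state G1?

No

Forward chaining from the given facts derives: has a surface defect, carries flag V, has marker Q, is coated, is in state W1, exceeds the weight limit, is certified, has attribute K1, satisfies condition A, has marker G, is in category X, meets criterion P, is tagged D, is from supplier B, satisfies condition L.
The only rule concluding "it is in state G1" is R21, which needs "it has a calibration stamp"; that is never established.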